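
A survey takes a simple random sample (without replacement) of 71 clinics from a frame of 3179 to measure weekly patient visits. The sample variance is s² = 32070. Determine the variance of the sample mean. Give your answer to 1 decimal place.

Under SRS without replacement, Var(ȳ) = (1 − f)·s²/n with f = n/N = 71/3179 = 0.02233407.
Var(ȳ) = (1 − 0.02233407)·32070/71 = 0.97766593·451.69014 = 441.60206.

441.6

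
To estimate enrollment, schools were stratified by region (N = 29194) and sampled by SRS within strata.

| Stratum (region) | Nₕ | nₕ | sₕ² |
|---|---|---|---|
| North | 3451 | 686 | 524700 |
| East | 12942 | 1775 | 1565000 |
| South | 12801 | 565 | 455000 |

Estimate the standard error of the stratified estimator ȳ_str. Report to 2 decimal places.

17.49

Var(ȳ_str) = Σₕ Wₕ²(1 − fₕ)sₕ²/nₕ with Wₕ = Nₕ/N, N = 29194.
North: Wₕ = 0.11820922; term = 0.11820922²·(1 − 0.19878296)·524700/686 = 8.5632739.
East: Wₕ = 0.44331027; term = 0.44331027²·(1 − 0.13715036)·1565000/1775 = 149.50878.
South: Wₕ = 0.43848051; term = 0.43848051²·(1 − 0.04413718)·455000/565 = 147.99911.
Sum = 306.07116.
SE = √(306.07116) = 17.49.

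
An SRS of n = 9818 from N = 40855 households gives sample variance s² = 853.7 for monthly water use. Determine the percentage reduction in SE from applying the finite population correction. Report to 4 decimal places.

f = n/N = 9818/40855 = 0.24031330.
SE_no-fpc = √(s²/n) = 0.29487715; SE_fpc = √((1−f)s²/n) = 0.25701495.
Ratio = √(1−f) = 0.87160008. Reduction = 100·(1 − 0.87160008) = 12.8400%.

12.8400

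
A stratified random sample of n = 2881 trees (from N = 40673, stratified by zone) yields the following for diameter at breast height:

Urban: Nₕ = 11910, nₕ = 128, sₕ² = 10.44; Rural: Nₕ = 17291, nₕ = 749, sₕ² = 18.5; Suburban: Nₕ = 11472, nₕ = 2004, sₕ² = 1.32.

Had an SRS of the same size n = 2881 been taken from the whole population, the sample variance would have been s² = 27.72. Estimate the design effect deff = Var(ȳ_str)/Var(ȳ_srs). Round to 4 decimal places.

Var(ȳ_str) = Σ Wₕ²(1−fₕ)sₕ²/nₕ with Wₕ = Nₕ/40673:
  Urban: (11910/40673)²·(1−128/11910)·10.44/128 = 0.0069184514
  Rural: (17291/40673)²·(1−749/17291)·18.5/749 = 0.0042705678
  Suburban: (11472/40673)²·(1−2004/11472)·1.32/2004 = 4.3247518 × 10^-5
  → Var(ȳ_str) = 0.011232267.
Var(ȳ_srs) = (1 − 2881/40673)·27.72/2881 = 0.0089401259.
deff = 0.011232267 / 0.0089401259 = 1.2564.

1.2564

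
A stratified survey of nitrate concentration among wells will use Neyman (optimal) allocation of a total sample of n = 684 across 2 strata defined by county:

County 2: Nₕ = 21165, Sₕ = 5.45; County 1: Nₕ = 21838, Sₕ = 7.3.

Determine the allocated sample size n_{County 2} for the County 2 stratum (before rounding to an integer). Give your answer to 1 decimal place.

287.1

Neyman allocation: nₕ = n·NₕSₕ / Σⱼ NⱼSⱼ.
Σ NⱼSⱼ = 21165·5.45 + 21838·7.3 = 274766.65.
n_{County 2} = 684·21165·5.45 / 274766.65 = 287.1.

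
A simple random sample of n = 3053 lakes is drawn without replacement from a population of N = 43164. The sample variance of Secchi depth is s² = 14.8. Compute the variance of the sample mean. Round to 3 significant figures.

Under SRS without replacement, Var(ȳ) = (1 − f)·s²/n with f = n/N = 3053/43164 = 0.07073024.
Var(ȳ) = (1 − 0.07073024)·14.8/3053 = 0.92926976·0.0048476908 = 0.0045048125.

0.00450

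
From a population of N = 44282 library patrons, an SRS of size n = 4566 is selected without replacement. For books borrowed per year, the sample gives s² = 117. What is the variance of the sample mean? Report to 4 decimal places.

0.0230

Under SRS without replacement, Var(ȳ) = (1 − f)·s²/n with f = n/N = 4566/44282 = 0.10311187.
Var(ȳ) = (1 − 0.10311187)·117/4566 = 0.89688813·0.025624179 = 0.022982022.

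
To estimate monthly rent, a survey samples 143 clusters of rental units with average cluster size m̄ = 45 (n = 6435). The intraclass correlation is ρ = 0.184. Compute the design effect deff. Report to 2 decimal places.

9.10

deff = 1 + (45 − 1)·0.184 = 1 + 8.096 = 9.096.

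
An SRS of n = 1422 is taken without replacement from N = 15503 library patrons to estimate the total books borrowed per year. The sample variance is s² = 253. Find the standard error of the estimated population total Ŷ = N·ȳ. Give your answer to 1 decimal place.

6232.1

Var(Ŷ) = N²·Var(ȳ) = N²·(1 − n/N)·s²/n.
f = 1422/15503 = 0.09172418; Var(ȳ) = 0.90827582·253/1422 = 0.161599.
Var(Ŷ) = 15503² · 0.161599 = 3.883919 × 10^7.
SE(Ŷ) = √(3.883919 × 10^7) = 6232.1.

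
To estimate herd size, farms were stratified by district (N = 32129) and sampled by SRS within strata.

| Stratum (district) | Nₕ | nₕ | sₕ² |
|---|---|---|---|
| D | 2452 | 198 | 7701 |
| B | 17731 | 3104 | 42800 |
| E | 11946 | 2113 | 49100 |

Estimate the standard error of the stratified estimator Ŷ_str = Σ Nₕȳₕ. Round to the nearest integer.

80750

Var(Ŷ_str) = Σₕ Nₕ²(1 − fₕ)sₕ²/nₕ.
D: 2452²·(1 − 198/2452)·7701/198 = 2.1495934 × 10^8.
B: 17731²·(1 − 3104/17731)·42800/3104 = 3.5761074 × 10^9.
E: 11946²·(1 − 2113/11946)·49100/2113 = 2.7295468 × 10^9.
Sum = 6.5206135 × 10^9.
SE = √(6.5206135 × 10^9) = 80750.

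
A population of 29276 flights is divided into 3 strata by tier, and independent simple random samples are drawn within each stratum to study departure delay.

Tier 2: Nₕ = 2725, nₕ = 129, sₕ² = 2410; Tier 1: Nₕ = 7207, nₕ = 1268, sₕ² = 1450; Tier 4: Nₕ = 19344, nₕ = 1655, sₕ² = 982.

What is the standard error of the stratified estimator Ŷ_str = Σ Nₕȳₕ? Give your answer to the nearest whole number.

19599

Var(Ŷ_str) = Σₕ Nₕ²(1 − fₕ)sₕ²/nₕ.
Tier 2: 2725²·(1 − 129/2725)·2410/129 = 1.3215954 × 10^8.
Tier 1: 7207²·(1 − 1268/7207)·1450/1268 = 4.8945931 × 10^7.
Tier 4: 19344²·(1 − 1655/19344)·982/1655 = 2.0303133 × 10^8.
Sum = 3.841368 × 10^8.
SE = √(3.841368 × 10^8) = 19599.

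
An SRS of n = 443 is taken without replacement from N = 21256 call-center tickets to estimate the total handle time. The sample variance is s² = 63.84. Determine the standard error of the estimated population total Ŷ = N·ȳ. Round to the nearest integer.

7985

Var(Ŷ) = N²·Var(ȳ) = N²·(1 − n/N)·s²/n.
f = 443/21256 = 0.02084117; Var(ȳ) = 0.97915883·63.84/443 = 0.14110496.
Var(Ŷ) = 21256² · 0.14110496 = 6.3753695 × 10^7.
SE(Ŷ) = √(6.3753695 × 10^7) = 7985.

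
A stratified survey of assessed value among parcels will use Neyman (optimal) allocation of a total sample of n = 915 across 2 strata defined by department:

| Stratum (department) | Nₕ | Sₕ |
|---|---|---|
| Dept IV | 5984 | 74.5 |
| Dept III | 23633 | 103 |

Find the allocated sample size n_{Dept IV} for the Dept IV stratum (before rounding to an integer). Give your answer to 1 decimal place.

141.6

Neyman allocation: nₕ = n·NₕSₕ / Σⱼ NⱼSⱼ.
Σ NⱼSⱼ = 5984·74.5 + 23633·103 = 2.880007 × 10^6.
n_{Dept IV} = 915·5984·74.5 / (2.880007 × 10^6) = 141.6.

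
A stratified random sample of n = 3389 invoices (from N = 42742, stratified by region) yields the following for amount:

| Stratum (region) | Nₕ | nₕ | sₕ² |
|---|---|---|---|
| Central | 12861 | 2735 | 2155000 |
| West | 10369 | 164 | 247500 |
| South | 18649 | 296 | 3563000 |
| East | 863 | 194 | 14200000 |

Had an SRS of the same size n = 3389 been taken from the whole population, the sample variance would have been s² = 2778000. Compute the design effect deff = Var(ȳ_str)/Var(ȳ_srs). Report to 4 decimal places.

Var(ȳ_str) = Σ Wₕ²(1−fₕ)sₕ²/nₕ with Wₕ = Nₕ/42742:
  Central: (12861/42742)²·(1−2735/12861)·2155000/2735 = 56.168513
  West: (10369/42742)²·(1−164/10369)·247500/164 = 87.412101
  South: (18649/42742)²·(1−296/18649)·3563000/296 = 2255.1584
  East: (863/42742)²·(1−194/863)·14200000/194 = 23.132035
  → Var(ȳ_str) = 2421.871.
Var(ȳ_srs) = (1 − 3389/42742)·2778000/3389 = 754.71621.
deff = 2421.871 / 754.71621 = 3.2090.

3.2090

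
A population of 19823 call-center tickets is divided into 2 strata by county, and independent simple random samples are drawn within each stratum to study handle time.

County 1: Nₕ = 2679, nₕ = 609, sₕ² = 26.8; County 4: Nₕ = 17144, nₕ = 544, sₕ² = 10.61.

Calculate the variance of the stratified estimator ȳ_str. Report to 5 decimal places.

0.01475

Var(ȳ_str) = Σₕ Wₕ²(1 − fₕ)sₕ²/nₕ with Wₕ = Nₕ/N, N = 19823.
County 1: Wₕ = 0.13514604; term = 0.13514604²·(1 − 0.22732363)·26.8/609 = 6.2104318 × 10^-4.
County 4: Wₕ = 0.86485396; term = 0.86485396²·(1 − 0.03173122)·10.61/544 = 0.014125309.
Sum = 0.014746352.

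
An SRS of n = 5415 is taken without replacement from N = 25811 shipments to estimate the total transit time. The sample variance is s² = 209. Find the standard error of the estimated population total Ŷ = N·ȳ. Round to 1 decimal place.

4507.6

Var(Ŷ) = N²·Var(ȳ) = N²·(1 − n/N)·s²/n.
f = 5415/25811 = 0.20979427; Var(ȳ) = 0.79020573·209/5415 = 0.030499168.
Var(Ŷ) = 25811² · 0.030499168 = 2.0318781 × 10^7.
SE(Ŷ) = √(2.0318781 × 10^7) = 4507.6.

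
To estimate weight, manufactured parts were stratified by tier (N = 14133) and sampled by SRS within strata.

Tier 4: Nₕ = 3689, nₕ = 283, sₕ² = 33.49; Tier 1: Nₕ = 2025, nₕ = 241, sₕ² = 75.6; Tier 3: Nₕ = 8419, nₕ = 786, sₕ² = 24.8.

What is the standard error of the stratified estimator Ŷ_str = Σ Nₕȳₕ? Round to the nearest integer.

2156

Var(Ŷ_str) = Σₕ Nₕ²(1 − fₕ)sₕ²/nₕ.
Tier 4: 3689²·(1 − 283/3689)·33.49/283 = 1.4869009 × 10^6.
Tier 1: 2025²·(1 − 241/2025)·75.6/241 = 1.1332471 × 10^6.
Tier 3: 8419²·(1 − 786/8419)·24.8/786 = 2.0276123 × 10^6.
Sum = 4.6477603 × 10^6.
SE = √(4.6477603 × 10^6) = 2156.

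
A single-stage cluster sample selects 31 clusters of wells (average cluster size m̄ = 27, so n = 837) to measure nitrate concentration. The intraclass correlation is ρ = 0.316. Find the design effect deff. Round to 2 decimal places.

9.22

deff = 1 + (27 − 1)·0.316 = 1 + 8.216 = 9.216.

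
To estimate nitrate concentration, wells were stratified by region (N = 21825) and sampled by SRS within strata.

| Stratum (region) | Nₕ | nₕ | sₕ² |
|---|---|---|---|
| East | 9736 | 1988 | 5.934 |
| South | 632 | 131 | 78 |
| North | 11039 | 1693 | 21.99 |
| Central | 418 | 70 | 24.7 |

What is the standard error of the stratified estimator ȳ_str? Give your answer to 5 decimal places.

0.06156

Var(ȳ_str) = Σₕ Wₕ²(1 − fₕ)sₕ²/nₕ with Wₕ = Nₕ/N, N = 21825.
East: Wₕ = 0.44609393; term = 0.44609393²·(1 − 0.20419063)·5.934/1988 = 4.7270787 × 10^-4.
South: Wₕ = 0.02895762; term = 0.02895762²·(1 − 0.20727848)·78/131 = 3.9579436 × 10^-4.
North: Wₕ = 0.50579611; term = 0.50579611²·(1 − 0.15336534)·21.99/1693 = 0.002813295.
Central: Wₕ = 0.01915235; term = 0.01915235²·(1 − 0.16746411)·24.7/70 = 1.0775711 × 10^-4.
Sum = 0.0037895543.
SE = √(0.0037895543) = 0.06156.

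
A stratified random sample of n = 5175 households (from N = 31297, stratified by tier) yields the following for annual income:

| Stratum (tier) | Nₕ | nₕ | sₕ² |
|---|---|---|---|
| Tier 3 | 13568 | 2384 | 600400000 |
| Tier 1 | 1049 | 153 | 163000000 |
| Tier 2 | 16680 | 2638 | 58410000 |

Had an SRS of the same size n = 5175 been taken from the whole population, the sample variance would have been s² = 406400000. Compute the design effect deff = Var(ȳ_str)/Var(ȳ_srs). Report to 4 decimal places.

Var(ȳ_str) = Σ Wₕ²(1−fₕ)sₕ²/nₕ with Wₕ = Nₕ/31297:
  Tier 3: (13568/31297)²·(1−2384/13568)·600400000/2384 = 39015.934
  Tier 1: (1049/31297)²·(1−153/1049)·163000000/153 = 1022.2903
  Tier 2: (16680/31297)²·(1−2638/16680)·58410000/2638 = 5294.586
  → Var(ȳ_str) = 45332.81.
Var(ȳ_srs) = (1 − 5175/31297)·406400000/5175 = 65546.131.
deff = 45332.81 / 65546.131 = 0.6916.

0.6916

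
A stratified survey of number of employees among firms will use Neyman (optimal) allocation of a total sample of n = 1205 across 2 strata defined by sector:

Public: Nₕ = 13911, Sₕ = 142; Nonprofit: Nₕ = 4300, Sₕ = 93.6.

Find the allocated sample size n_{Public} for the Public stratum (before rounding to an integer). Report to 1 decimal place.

Neyman allocation: nₕ = n·NₕSₕ / Σⱼ NⱼSⱼ.
Σ NⱼSⱼ = 13911·142 + 4300·93.6 = 2.377842 × 10^6.
n_{Public} = 1205·13911·142 / (2.377842 × 10^6) = 1001.0.

1001.0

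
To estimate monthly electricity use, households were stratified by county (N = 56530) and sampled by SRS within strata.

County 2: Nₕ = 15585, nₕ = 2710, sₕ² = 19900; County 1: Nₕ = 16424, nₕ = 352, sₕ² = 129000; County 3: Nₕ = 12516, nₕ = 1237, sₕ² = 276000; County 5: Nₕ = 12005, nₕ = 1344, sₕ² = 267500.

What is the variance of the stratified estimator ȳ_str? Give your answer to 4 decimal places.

Var(ȳ_str) = Σₕ Wₕ²(1 − fₕ)sₕ²/nₕ with Wₕ = Nₕ/N, N = 56530.
County 2: Wₕ = 0.27569432; term = 0.27569432²·(1 − 0.17388515)·19900/2710 = 0.46108379.
County 1: Wₕ = 0.29053600; term = 0.29053600²·(1 − 0.02143205)·129000/352 = 30.271778.
County 3: Wₕ = 0.22140456; term = 0.22140456²·(1 − 0.09883349)·276000/1237 = 9.8563828.
County 5: Wₕ = 0.21236512; term = 0.21236512²·(1 − 0.11195335)·267500/1344 = 7.9712541.
Sum = 48.560499.

48.5605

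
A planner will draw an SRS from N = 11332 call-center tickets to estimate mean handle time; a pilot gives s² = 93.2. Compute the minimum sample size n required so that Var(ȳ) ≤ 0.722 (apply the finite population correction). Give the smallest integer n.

128

Without fpc, n₀ = s²/D = 93.2/0.722 = 129.0859.
With fpc, (1 − n/N)·s²/n ≤ D requires n ≥ n₀/(1 + n₀/N) = 129.0859/(1 + 129.0859/11332) = 127.6320.
Rounding up, n = 128.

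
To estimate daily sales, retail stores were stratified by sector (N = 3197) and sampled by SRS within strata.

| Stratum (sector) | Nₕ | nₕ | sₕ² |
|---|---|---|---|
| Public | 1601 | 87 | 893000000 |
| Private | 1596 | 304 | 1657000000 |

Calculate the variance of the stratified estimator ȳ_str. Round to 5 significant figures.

Var(ȳ_str) = Σₕ Wₕ²(1 − fₕ)sₕ²/nₕ with Wₕ = Nₕ/N, N = 3197.
Public: Wₕ = 0.50078198; term = 0.50078198²·(1 − 0.05434104)·893000000/87 = 2.4342442 × 10^6.
Private: Wₕ = 0.49921802; term = 0.49921802²·(1 − 0.19047619)·1657000000/304 = 1.0996616 × 10^6.
Sum = 3.5339058 × 10^6.

3.5339 × 10^6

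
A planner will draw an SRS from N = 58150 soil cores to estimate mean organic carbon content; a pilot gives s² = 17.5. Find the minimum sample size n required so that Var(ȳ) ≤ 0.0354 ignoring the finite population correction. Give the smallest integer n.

Without fpc, n₀ = s²/D = 17.5/0.0354 = 494.3503.
Rounding up, n = 495.

495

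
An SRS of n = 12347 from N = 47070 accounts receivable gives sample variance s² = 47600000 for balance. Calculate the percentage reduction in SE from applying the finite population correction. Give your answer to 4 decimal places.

f = n/N = 12347/47070 = 0.26231145.
SE_no-fpc = √(s²/n) = 62.090156; SE_fpc = √((1−f)s²/n) = 53.328488.
Ratio = √(1−f) = 0.85888797. Reduction = 100·(1 − 0.85888797) = 14.1112%.

14.1112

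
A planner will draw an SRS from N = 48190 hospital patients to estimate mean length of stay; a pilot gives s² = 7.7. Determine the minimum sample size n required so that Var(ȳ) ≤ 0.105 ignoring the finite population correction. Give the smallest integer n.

74

Without fpc, n₀ = s²/D = 7.7/0.105 = 73.3333.
Rounding up, n = 74.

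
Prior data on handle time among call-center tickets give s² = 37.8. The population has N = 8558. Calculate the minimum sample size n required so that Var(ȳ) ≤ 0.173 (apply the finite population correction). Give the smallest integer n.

Without fpc, n₀ = s²/D = 37.8/0.173 = 218.4971.
With fpc, (1 − n/N)·s²/n ≤ D requires n ≥ n₀/(1 + n₀/N) = 218.4971/(1 + 218.4971/8558) = 213.0575.
Rounding up, n = 214.

214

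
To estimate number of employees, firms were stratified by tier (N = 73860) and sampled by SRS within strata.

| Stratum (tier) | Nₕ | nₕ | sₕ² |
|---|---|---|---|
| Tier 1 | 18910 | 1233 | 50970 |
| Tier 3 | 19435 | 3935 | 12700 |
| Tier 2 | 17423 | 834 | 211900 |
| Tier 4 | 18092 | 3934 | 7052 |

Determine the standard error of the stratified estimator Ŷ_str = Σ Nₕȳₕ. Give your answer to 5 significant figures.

297800

Var(Ŷ_str) = Σₕ Nₕ²(1 − fₕ)sₕ²/nₕ.
Tier 1: 18910²·(1 − 1233/18910)·50970/1233 = 1.3818206 × 10^10.
Tier 3: 19435²·(1 − 3935/19435)·12700/3935 = 9.722439 × 10^8.
Tier 2: 17423²·(1 − 834/17423)·211900/834 = 7.3435837 × 10^10.
Tier 4: 18092²·(1 − 3934/18092)·7052/3934 = 4.5916252 × 10^8.
Sum = 8.8685449 × 10^10.
SE = √(8.8685449 × 10^10) = 297800.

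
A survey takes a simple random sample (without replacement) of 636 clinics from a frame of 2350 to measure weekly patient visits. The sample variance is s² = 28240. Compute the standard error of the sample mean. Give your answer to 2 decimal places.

5.69

Under SRS without replacement, Var(ȳ) = (1 − f)·s²/n with f = n/N = 636/2350 = 0.27063830.
Var(ȳ) = (1 − 0.27063830)·28240/636 = 0.72936170·44.402516 = 32.385494.
SE(ȳ) = √(32.385494) = 5.69.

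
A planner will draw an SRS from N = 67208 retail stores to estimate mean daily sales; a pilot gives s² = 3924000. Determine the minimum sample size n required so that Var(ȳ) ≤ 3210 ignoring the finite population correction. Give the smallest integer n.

Without fpc, n₀ = s²/D = 3924000/3210 = 1222.4299.
Rounding up, n = 1223.

1223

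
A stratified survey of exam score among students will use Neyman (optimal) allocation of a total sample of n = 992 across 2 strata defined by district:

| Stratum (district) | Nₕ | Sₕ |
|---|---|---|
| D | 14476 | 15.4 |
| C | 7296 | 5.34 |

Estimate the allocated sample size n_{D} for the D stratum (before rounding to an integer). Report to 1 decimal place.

844.4

Neyman allocation: nₕ = n·NₕSₕ / Σⱼ NⱼSⱼ.
Σ NⱼSⱼ = 14476·15.4 + 7296·5.34 = 261891.04.
n_{D} = 992·14476·15.4 / 261891.04 = 844.4.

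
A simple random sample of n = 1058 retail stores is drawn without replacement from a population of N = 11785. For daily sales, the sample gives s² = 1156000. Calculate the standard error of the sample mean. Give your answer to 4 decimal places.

Under SRS without replacement, Var(ȳ) = (1 − f)·s²/n with f = n/N = 1058/11785 = 0.08977514.
Var(ȳ) = (1 − 0.08977514)·1156000/1058 = 0.91022486·1092.6276 = 994.53681.
SE(ȳ) = √(994.53681) = 31.5363.

31.5363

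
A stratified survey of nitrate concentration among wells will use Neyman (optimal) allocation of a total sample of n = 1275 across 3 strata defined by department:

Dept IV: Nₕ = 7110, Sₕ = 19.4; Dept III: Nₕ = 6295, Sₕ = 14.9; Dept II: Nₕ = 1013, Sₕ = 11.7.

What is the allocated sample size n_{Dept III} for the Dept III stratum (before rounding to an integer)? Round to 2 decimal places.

490.96

Neyman allocation: nₕ = n·NₕSₕ / Σⱼ NⱼSⱼ.
Σ NⱼSⱼ = 7110·19.4 + 6295·14.9 + 1013·11.7 = 243581.6.
n_{Dept III} = 1275·6295·14.9 / 243581.6 = 490.96.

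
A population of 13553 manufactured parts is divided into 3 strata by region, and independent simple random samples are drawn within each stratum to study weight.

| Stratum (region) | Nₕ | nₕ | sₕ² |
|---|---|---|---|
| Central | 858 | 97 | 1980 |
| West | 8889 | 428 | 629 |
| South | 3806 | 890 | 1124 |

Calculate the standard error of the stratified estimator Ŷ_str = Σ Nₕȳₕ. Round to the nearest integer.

Var(Ŷ_str) = Σₕ Nₕ²(1 − fₕ)sₕ²/nₕ.
Central: 858²·(1 − 97/858)·1980/97 = 1.3328013 × 10^7.
West: 8889²·(1 − 428/8889)·629/428 = 1.1053033 × 10^8.
South: 3806²·(1 − 890/3806)·1124/890 = 1.4016275 × 10^7.
Sum = 1.3787462 × 10^8.
SE = √(1.3787462 × 10^8) = 11742.

11742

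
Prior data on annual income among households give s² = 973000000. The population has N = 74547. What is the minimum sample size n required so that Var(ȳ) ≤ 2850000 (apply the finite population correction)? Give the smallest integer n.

340

Without fpc, n₀ = s²/D = 973000000/2850000 = 341.4035.
With fpc, (1 − n/N)·s²/n ≤ D requires n ≥ n₀/(1 + n₀/N) = 341.4035/(1 + 341.4035/74547) = 339.8471.
Rounding up, n = 340.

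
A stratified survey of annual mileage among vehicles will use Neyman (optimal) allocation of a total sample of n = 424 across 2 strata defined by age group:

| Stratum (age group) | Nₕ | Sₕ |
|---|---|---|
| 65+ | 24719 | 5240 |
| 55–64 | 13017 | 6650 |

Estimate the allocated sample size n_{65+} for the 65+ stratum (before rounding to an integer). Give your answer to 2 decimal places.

Neyman allocation: nₕ = n·NₕSₕ / Σⱼ NⱼSⱼ.
Σ NⱼSⱼ = 24719·5240 + 13017·6650 = 2.1609061 × 10^8.
n_{65+} = 424·24719·5240 / (2.1609061 × 10^8) = 254.15.

254.15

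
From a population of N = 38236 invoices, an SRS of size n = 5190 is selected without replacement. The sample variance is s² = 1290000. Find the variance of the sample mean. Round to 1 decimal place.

Under SRS without replacement, Var(ȳ) = (1 − f)·s²/n with f = n/N = 5190/38236 = 0.13573596.
Var(ȳ) = (1 − 0.13573596)·1290000/5190 = 0.86426404·248.55491 = 214.81707.

214.8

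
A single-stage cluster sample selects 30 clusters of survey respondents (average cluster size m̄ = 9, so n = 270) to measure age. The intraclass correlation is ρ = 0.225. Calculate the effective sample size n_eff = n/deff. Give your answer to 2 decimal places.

deff = 1 + (9 − 1)·0.225 = 1 + 1.8 = 2.8.
n_eff = 270 / 2.8 = 96.43.

96.43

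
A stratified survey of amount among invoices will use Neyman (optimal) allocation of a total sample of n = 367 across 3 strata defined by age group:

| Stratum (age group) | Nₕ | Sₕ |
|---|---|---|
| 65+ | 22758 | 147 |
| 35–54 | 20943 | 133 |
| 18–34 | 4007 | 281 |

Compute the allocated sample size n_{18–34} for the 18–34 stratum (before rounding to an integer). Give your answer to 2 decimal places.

56.94

Neyman allocation: nₕ = n·NₕSₕ / Σⱼ NⱼSⱼ.
Σ NⱼSⱼ = 22758·147 + 20943·133 + 4007·281 = 7.256812 × 10^6.
n_{18–34} = 367·4007·281 / (7.256812 × 10^6) = 56.94.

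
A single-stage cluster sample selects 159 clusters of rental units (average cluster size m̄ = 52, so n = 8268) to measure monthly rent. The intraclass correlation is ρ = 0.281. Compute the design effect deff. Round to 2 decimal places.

15.33

deff = 1 + (52 − 1)·0.281 = 1 + 14.331 = 15.331.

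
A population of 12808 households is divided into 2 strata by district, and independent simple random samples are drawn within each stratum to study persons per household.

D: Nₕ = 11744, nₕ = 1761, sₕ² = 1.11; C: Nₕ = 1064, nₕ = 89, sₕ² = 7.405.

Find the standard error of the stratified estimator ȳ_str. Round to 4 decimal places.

Var(ȳ_str) = Σₕ Wₕ²(1 − fₕ)sₕ²/nₕ with Wₕ = Nₕ/N, N = 12808.
D: Wₕ = 0.91692692; term = 0.91692692²·(1 − 0.14994891)·1.11/1761 = 4.5048268 × 10^-4.
C: Wₕ = 0.08307308; term = 0.08307308²·(1 − 0.08364662)·7.405/89 = 5.2616101 × 10^-4.
Sum = 9.7664369 × 10^-4.
SE = √(9.7664369 × 10^-4) = 0.0313.

0.0313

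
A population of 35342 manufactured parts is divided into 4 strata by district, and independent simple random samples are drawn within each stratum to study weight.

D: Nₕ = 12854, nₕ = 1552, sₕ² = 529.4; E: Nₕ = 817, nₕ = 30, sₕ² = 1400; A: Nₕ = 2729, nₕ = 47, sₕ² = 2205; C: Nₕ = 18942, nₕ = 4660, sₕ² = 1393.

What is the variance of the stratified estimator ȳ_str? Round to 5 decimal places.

0.40335

Var(ȳ_str) = Σₕ Wₕ²(1 − fₕ)sₕ²/nₕ with Wₕ = Nₕ/N, N = 35342.
D: Wₕ = 0.36370324; term = 0.36370324²·(1 − 0.12074063)·529.4/1552 = 0.039673779.
E: Wₕ = 0.02311697; term = 0.02311697²·(1 − 0.03671971)·1400/30 = 0.024022673.
A: Wₕ = 0.07721691; term = 0.07721691²·(1 − 0.01722243)·2205/47 = 0.27491017.
C: Wₕ = 0.53596288; term = 0.53596288²·(1 − 0.24601415)·1393/4660 = 0.064743745.
Sum = 0.40335037.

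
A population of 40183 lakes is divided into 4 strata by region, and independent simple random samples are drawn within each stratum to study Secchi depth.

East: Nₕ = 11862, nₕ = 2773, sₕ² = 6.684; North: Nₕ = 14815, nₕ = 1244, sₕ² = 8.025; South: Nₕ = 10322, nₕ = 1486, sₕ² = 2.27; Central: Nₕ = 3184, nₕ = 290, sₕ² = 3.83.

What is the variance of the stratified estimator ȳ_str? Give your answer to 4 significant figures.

Var(ȳ_str) = Σₕ Wₕ²(1 − fₕ)sₕ²/nₕ with Wₕ = Nₕ/N, N = 40183.
East: Wₕ = 0.29519946; term = 0.29519946²·(1 − 0.23377171)·6.684/2773 = 1.609444 × 10^-4.
North: Wₕ = 0.36868825; term = 0.36868825²·(1 − 0.08396895)·8.025/1244 = 8.0325503 × 10^-4.
South: Wₕ = 0.25687480; term = 0.25687480²·(1 − 0.14396435)·2.27/1486 = 8.628631 × 10^-5.
Central: Wₕ = 0.07923749; term = 0.07923749²·(1 − 0.09108040)·3.83/290 = 7.5368114 × 10^-5.
Sum = 0.0011258539.

0.001126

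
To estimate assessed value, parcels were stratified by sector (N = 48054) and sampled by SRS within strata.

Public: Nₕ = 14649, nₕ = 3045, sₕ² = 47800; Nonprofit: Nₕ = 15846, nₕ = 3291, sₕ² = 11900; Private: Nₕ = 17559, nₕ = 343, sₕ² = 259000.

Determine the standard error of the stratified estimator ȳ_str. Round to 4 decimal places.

10.0159

Var(ȳ_str) = Σₕ Wₕ²(1 − fₕ)sₕ²/nₕ with Wₕ = Nₕ/N, N = 48054.
Public: Wₕ = 0.30484455; term = 0.30484455²·(1 − 0.20786402)·47800/3045 = 1.1555725.
Nonprofit: Wₕ = 0.32975403; term = 0.32975403²·(1 − 0.20768648)·11900/3291 = 0.31152748.
Private: Wₕ = 0.36540142; term = 0.36540142²·(1 − 0.01953414)·259000/343 = 98.850436.
Sum = 100.31754.
SE = √(100.31754) = 10.0159.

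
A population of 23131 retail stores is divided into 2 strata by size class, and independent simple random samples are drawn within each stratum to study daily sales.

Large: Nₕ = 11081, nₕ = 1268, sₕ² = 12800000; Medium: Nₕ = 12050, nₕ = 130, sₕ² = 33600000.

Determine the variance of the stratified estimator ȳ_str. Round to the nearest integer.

Var(ȳ_str) = Σₕ Wₕ²(1 − fₕ)sₕ²/nₕ with Wₕ = Nₕ/N, N = 23131.
Large: Wₕ = 0.47905408; term = 0.47905408²·(1 − 0.11443011)·12800000/1268 = 2051.5526.
Medium: Wₕ = 0.52094592; term = 0.52094592²·(1 − 0.01078838)·33600000/130 = 69385.77.
Sum = 71437.323.

71437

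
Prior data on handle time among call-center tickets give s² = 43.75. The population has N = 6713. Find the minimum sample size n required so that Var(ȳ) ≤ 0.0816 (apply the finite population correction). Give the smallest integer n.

497

Without fpc, n₀ = s²/D = 43.75/0.0816 = 536.1520.
With fpc, (1 − n/N)·s²/n ≤ D requires n ≥ n₀/(1 + n₀/N) = 536.1520/(1 + 536.1520/6713) = 496.4978.
Rounding up, n = 497.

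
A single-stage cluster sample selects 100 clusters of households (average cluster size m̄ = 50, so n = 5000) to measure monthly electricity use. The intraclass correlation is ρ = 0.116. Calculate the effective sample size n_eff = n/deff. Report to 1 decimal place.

748.1

deff = 1 + (50 − 1)·0.116 = 1 + 5.684 = 6.684.
n_eff = 5000 / 6.684 = 748.1.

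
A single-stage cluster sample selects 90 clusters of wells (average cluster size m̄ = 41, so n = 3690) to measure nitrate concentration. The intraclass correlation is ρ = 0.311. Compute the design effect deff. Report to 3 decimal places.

13.440

deff = 1 + (41 − 1)·0.311 = 1 + 12.44 = 13.44.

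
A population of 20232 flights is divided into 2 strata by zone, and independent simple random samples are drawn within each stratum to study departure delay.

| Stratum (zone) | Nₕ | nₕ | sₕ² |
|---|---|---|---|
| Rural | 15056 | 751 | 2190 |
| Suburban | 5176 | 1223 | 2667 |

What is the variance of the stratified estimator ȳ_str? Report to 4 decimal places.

1.6434

Var(ȳ_str) = Σₕ Wₕ²(1 − fₕ)sₕ²/nₕ with Wₕ = Nₕ/N, N = 20232.
Rural: Wₕ = 0.74416766; term = 0.74416766²·(1 − 0.04988045)·2190/751 = 1.5343485.
Suburban: Wₕ = 0.25583234; term = 0.25583234²·(1 − 0.23628284)·2667/1223 = 0.10900339.
Sum = 1.6433519.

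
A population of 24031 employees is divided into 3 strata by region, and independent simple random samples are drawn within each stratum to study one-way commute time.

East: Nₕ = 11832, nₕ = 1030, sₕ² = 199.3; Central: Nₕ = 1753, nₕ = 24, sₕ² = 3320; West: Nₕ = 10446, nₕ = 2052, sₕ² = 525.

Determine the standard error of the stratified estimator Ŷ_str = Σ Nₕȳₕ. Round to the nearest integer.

Var(Ŷ_str) = Σₕ Nₕ²(1 − fₕ)sₕ²/nₕ.
East: 11832²·(1 − 1030/11832)·199.3/1030 = 2.4730472 × 10^7.
Central: 1753²·(1 − 24/1753)·3320/24 = 4.1927962 × 10^8.
West: 10446²·(1 − 2052/10446)·525/2052 = 2.2433701 × 10^7.
Sum = 4.6644379 × 10^8.
SE = √(4.6644379 × 10^8) = 21597.

21597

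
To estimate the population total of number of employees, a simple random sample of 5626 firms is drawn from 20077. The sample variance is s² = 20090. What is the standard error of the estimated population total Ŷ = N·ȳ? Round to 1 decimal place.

Var(Ŷ) = N²·Var(ȳ) = N²·(1 − n/N)·s²/n.
f = 5626/20077 = 0.28022115; Var(ȳ) = 0.71977885·20090/5626 = 2.5702732.
Var(Ŷ) = 20077² · 2.5702732 = 1.036041 × 10^9.
SE(Ŷ) = √(1.036041 × 10^9) = 32187.6.

32187.6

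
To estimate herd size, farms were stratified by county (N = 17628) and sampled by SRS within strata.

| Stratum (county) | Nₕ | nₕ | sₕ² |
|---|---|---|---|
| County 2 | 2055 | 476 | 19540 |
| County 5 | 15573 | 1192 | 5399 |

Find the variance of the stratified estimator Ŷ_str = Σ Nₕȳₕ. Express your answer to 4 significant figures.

1.148 × 10^9

Var(Ŷ_str) = Σₕ Nₕ²(1 − fₕ)sₕ²/nₕ.
County 2: 2055²·(1 − 476/2055)·19540/476 = 1.3320225 × 10^8.
County 5: 15573²·(1 − 1192/15573)·5399/1192 = 1.0143748 × 10^9.
Sum = 1.1475771 × 10^9.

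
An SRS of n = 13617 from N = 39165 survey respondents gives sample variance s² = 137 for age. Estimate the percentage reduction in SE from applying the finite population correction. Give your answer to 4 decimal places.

f = n/N = 13617/39165 = 0.34768288.
SE_no-fpc = √(s²/n) = 0.1003043; SE_fpc = √((1−f)s²/n) = 0.081011925.
Ratio = √(1−f) = 0.80766151. Reduction = 100·(1 − 0.80766151) = 19.2338%.

19.2338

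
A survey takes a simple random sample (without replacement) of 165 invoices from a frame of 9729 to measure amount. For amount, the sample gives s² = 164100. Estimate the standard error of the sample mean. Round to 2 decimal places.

Under SRS without replacement, Var(ȳ) = (1 − f)·s²/n with f = n/N = 165/9729 = 0.01695961.
Var(ȳ) = (1 − 0.01695961)·164100/165 = 0.98304039·994.54545 = 977.67836.
SE(ȳ) = √(977.67836) = 31.27.

31.27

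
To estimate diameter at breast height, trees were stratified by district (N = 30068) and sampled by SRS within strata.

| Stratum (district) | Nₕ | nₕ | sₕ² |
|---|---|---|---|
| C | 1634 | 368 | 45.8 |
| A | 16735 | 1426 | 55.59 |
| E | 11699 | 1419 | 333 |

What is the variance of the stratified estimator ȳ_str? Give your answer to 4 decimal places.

0.0425

Var(ȳ_str) = Σₕ Wₕ²(1 − fₕ)sₕ²/nₕ with Wₕ = Nₕ/N, N = 30068.
C: Wₕ = 0.05434349; term = 0.05434349²·(1 − 0.22521420)·45.8/368 = 2.8477006 × 10^-4.
A: Wₕ = 0.55657177; term = 0.55657177²·(1 − 0.08521064)·55.59/1426 = 0.011046905.
E: Wₕ = 0.38908474; term = 0.38908474²·(1 − 0.12129242)·333/1419 = 0.031217248.
Sum = 0.042548923.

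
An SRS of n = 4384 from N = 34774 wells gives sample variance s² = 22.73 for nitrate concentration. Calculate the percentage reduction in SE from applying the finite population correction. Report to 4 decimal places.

6.5158

f = n/N = 4384/34774 = 0.12607120.
SE_no-fpc = √(s²/n) = 0.072005297; SE_fpc = √((1−f)s²/n) = 0.067313546.
Ratio = √(1−f) = 0.93484159. Reduction = 100·(1 − 0.93484159) = 6.5158%.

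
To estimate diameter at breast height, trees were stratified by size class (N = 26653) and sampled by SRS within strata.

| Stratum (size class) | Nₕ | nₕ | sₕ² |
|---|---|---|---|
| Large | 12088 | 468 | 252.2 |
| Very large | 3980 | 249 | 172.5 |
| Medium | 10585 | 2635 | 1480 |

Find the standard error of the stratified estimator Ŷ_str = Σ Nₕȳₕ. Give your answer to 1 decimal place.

11543.2

Var(Ŷ_str) = Σₕ Nₕ²(1 − fₕ)sₕ²/nₕ.
Large: 12088²·(1 − 468/12088)·252.2/468 = 7.5693713 × 10^7.
Very large: 3980²·(1 − 249/3980)·172.5/249 = 1.0287221 × 10^7.
Medium: 10585²·(1 − 2635/10585)·1480/2635 = 4.7264937 × 10^7.
Sum = 1.3324587 × 10^8.
SE = √(1.3324587 × 10^8) = 11543.2.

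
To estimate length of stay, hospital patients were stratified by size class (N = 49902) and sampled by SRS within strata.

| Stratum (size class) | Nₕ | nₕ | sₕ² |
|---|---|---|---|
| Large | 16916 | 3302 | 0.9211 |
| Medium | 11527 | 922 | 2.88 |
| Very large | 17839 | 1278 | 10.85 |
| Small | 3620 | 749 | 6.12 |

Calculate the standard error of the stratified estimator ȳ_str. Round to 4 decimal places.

0.0349

Var(ȳ_str) = Σₕ Wₕ²(1 − fₕ)sₕ²/nₕ with Wₕ = Nₕ/N, N = 49902.
Large: Wₕ = 0.33898441; term = 0.33898441²·(1 − 0.19519981)·0.9211/3302 = 2.5797477 × 10^-5.
Medium: Wₕ = 0.23099275; term = 0.23099275²·(1 − 0.07998612)·2.88/922 = 1.53339 × 10^-4.
Very large: Wₕ = 0.35748066; term = 0.35748066²·(1 − 0.07164079)·10.85/1278 = 0.00100721.
Small: Wₕ = 0.07254218; term = 0.07254218²·(1 − 0.20690608)·6.12/749 = 3.4101656 × 10^-5.
Sum = 0.0012204481.
SE = √(0.0012204481) = 0.0349.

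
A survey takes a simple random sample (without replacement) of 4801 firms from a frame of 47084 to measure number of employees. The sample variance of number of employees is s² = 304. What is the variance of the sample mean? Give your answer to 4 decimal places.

0.0569

Under SRS without replacement, Var(ȳ) = (1 − f)·s²/n with f = n/N = 4801/47084 = 0.10196670.
Var(ȳ) = (1 − 0.10196670)·304/4801 = 0.89803330·0.063320142 = 0.056863596.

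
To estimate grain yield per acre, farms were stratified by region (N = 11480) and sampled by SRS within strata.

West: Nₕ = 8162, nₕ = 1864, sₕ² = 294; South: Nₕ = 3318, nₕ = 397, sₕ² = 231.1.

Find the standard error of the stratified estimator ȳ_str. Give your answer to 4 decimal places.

0.3230

Var(ȳ_str) = Σₕ Wₕ²(1 − fₕ)sₕ²/nₕ with Wₕ = Nₕ/N, N = 11480.
West: Wₕ = 0.71097561; term = 0.71097561²·(1 − 0.22837540)·294/1864 = 0.06152008.
South: Wₕ = 0.28902439; term = 0.28902439²·(1 − 0.11965039)·231.1/397 = 0.042808854.
Sum = 0.10432893.
SE = √(0.10432893) = 0.3230.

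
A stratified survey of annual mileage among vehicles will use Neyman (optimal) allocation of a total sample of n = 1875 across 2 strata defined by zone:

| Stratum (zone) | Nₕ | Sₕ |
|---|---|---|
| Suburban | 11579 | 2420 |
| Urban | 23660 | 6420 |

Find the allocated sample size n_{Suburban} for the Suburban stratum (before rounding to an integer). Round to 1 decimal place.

292.0

Neyman allocation: nₕ = n·NₕSₕ / Σⱼ NⱼSⱼ.
Σ NⱼSⱼ = 11579·2420 + 23660·6420 = 1.7991838 × 10^8.
n_{Suburban} = 1875·11579·2420 / (1.7991838 × 10^8) = 292.0.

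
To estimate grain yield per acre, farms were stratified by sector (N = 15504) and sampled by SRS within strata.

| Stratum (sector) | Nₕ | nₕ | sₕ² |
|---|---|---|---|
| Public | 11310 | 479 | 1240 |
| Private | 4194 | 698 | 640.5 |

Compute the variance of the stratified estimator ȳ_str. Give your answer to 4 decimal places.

1.3752

Var(ȳ_str) = Σₕ Wₕ²(1 − fₕ)sₕ²/nₕ with Wₕ = Nₕ/N, N = 15504.
Public: Wₕ = 0.72948916; term = 0.72948916²·(1 − 0.04235190)·1240/479 = 1.3192582.
Private: Wₕ = 0.27051084; term = 0.27051084²·(1 − 0.16642823)·640.5/698 = 0.055972672.
Sum = 1.3752309.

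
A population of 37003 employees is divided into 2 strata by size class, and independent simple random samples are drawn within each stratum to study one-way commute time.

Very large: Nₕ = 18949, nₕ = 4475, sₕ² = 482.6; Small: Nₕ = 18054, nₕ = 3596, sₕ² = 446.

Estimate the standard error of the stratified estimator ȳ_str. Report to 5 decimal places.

0.21271

Var(ȳ_str) = Σₕ Wₕ²(1 − fₕ)sₕ²/nₕ with Wₕ = Nₕ/N, N = 37003.
Very large: Wₕ = 0.51209361; term = 0.51209361²·(1 − 0.23616022)·482.6/4475 = 0.021602065.
Small: Wₕ = 0.48790639; term = 0.48790639²·(1 − 0.19918024)·446/3596 = 0.02364411.
Sum = 0.045246175.
SE = √(0.045246175) = 0.21271.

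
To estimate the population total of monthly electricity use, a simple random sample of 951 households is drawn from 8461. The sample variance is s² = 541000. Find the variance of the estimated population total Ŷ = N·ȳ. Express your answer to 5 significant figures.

3.6148 × 10^10

Var(Ŷ) = N²·Var(ȳ) = N²·(1 − n/N)·s²/n.
f = 951/8461 = 0.11239806; Var(ȳ) = 0.88760194·541000/951 = 504.93444.
Var(Ŷ) = 8461² · 504.93444 = 3.614751 × 10^10.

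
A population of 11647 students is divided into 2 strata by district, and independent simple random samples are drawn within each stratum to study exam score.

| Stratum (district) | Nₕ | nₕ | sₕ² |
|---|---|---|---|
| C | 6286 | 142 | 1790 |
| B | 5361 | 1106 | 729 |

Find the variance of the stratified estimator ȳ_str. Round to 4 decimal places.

3.6997

Var(ȳ_str) = Σₕ Wₕ²(1 − fₕ)sₕ²/nₕ with Wₕ = Nₕ/N, N = 11647.
C: Wₕ = 0.53970980; term = 0.53970980²·(1 − 0.02258988)·1790/142 = 3.5889063.
B: Wₕ = 0.46029020; term = 0.46029020²·(1 − 0.20630479)·729/1106 = 0.11083824.
Sum = 3.6997445.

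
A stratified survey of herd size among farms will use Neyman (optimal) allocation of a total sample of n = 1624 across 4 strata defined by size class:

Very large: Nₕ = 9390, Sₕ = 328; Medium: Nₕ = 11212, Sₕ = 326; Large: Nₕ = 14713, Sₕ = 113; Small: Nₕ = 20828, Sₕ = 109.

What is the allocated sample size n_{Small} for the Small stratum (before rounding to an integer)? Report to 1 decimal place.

345.6

Neyman allocation: nₕ = n·NₕSₕ / Σⱼ NⱼSⱼ.
Σ NⱼSⱼ = 9390·328 + 11212·326 + 14713·113 + 20828·109 = 1.0667853 × 10^7.
n_{Small} = 1624·20828·109 / (1.0667853 × 10^7) = 345.6.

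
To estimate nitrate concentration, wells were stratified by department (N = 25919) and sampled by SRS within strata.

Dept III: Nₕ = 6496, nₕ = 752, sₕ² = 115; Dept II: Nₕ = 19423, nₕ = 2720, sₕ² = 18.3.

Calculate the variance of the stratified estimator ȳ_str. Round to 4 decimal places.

0.0117

Var(ȳ_str) = Σₕ Wₕ²(1 − fₕ)sₕ²/nₕ with Wₕ = Nₕ/N, N = 25919.
Dept III: Wₕ = 0.25062695; term = 0.25062695²·(1 − 0.11576355)·115/752 = 0.0084938378.
Dept II: Wₕ = 0.74937305; term = 0.74937305²·(1 − 0.14004016)·18.3/2720 = 0.0032490507.
Sum = 0.011742889.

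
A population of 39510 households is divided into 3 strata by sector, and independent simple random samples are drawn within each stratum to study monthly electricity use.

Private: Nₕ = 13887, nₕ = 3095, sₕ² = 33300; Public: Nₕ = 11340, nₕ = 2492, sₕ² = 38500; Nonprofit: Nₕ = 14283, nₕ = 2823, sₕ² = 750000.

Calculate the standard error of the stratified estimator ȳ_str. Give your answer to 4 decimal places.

5.4666

Var(ȳ_str) = Σₕ Wₕ²(1 − fₕ)sₕ²/nₕ with Wₕ = Nₕ/N, N = 39510.
Private: Wₕ = 0.35148064; term = 0.35148064²·(1 − 0.22287031)·33300/3095 = 1.0329514.
Public: Wₕ = 0.28701595; term = 0.28701595²·(1 − 0.21975309)·38500/2492 = 0.99301727.
Nonprofit: Wₕ = 0.36150342; term = 0.36150342²·(1 − 0.19764755)·750000/2823 = 27.857387.
Sum = 29.883356.
SE = √(29.883356) = 5.4666.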